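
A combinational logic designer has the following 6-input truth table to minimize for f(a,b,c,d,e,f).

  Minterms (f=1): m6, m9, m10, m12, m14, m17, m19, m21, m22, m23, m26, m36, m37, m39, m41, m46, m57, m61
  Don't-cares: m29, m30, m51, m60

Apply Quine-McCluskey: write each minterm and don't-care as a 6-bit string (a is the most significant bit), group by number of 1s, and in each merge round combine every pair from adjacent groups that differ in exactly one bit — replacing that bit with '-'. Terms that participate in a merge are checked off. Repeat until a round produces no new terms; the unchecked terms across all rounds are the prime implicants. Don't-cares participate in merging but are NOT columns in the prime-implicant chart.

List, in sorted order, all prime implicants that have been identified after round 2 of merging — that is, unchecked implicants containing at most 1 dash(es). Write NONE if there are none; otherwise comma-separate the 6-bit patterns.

Round 0: 000110✓ 001001✓ 001010✓ 001100✓ 001110✓ 010001✓ 010011✓ 010101✓ 010110✓ 010111✓ 011010✓ 011101✓ 011110✓ 100100✓ 100101✓ 100111✓ 101001✓ 101110✓ 110011✓ 111001✓ 111100✓ 111101✓
Round 1: -01001 -01110 -10011 -11101 0-0110✓ 0-1010✓ 0-1110✓ 00-110✓ 001-10✓ 0011-0 01-101 01-110✓ 010-01✓ 010-11✓ 0100-1✓ 0101-1✓ 01011- 011-10✓ 1-1001 1001-1 10010- 111-01 11110-
Round 2: 0--110 0-1-10 010--1
PIs = {-01001, -01110, -10011, -11101, 0--110, 0-1-10, 0011-0, 01-101, 010--1, 01011-, 1-1001, 1001-1, 10010-, 111-01, 11110-}

-01001, -01110, -10011, -11101, 0011-0, 01-101, 01011-, 1-1001, 1001-1, 10010-, 111-01, 11110-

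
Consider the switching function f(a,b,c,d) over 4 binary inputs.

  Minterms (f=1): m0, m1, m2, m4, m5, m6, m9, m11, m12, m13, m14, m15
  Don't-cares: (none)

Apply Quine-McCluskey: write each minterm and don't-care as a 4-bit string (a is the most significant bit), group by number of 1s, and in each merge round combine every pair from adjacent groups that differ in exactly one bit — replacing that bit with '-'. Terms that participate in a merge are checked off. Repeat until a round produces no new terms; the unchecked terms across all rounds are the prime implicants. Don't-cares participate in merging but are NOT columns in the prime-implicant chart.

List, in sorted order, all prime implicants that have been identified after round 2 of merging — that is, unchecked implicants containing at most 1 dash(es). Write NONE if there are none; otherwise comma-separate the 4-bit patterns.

NONE

Round 0: 0000✓ 0001✓ 0010✓ 0100✓ 0101✓ 0110✓ 1001✓ 1011✓ 1100✓ 1101✓ 1110✓ 1111✓
Round 1: -001✓ -100✓ -101✓ -110✓ 0-00✓ 0-01✓ 0-10✓ 00-0✓ 000-✓ 01-0✓ 010-✓ 1-01✓ 1-11✓ 10-1✓ 11-0✓ 11-1✓ 110-✓ 111-✓
Round 2: --01 -1-0 -10- 0--0 0-0- 1--1 11--
PIs = {--01, -1-0, -10-, 0--0, 0-0-, 1--1, 11--}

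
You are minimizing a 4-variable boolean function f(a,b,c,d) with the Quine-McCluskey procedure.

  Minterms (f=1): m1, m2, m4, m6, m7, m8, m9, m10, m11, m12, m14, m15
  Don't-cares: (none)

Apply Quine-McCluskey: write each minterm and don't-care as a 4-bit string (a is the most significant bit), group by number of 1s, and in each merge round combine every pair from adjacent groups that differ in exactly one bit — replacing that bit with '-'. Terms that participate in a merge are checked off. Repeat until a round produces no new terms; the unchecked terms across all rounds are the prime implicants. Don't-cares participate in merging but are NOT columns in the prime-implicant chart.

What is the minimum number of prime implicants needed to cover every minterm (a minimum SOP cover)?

5

[col 0] 0001*, 0010*, 0100*, 0110*, 0111*, 1000*, 1001*, 1010*, 1011*, 1100*, 1110*, 1111*
[col 1] -001, -010*, -100*, -110*, -111*, 0-10*, 01-0*, 011-*, 1-00*, 1-10*, 1-11*, 10-0*, 10-1*, 100-*, 101-*, 11-0*, 111-*
[col 2] --10, -1-0, -11-, 1--0, 1-1-, 10--
Prime implicants: --10, -001, -1-0, -11-, 1--0, 1-1-, 10--
PI chart (minterm → PIs covering it):
  1 | -001  (sole → essential)
  2 | --10  (sole → essential)
  4 | -1-0  (sole → essential)
  6 | --10,-1-0,-11-
  7 | -11-  (sole → essential)
  8 | 1--0,10--
  9 | -001,10--
  10 | --10,1--0,1-1-,10--
  11 | 1-1-,10--
  12 | -1-0,1--0
  14 | --10,-1-0,-11-,1--0,1-1-
  15 | -11-,1-1-
Essential prime implicants: --10, -001, -1-0, -11-
Petrick residual → 10--
Minimum SOP uses 5 PIs: cd' + b'c'd + bd' + bc + ab'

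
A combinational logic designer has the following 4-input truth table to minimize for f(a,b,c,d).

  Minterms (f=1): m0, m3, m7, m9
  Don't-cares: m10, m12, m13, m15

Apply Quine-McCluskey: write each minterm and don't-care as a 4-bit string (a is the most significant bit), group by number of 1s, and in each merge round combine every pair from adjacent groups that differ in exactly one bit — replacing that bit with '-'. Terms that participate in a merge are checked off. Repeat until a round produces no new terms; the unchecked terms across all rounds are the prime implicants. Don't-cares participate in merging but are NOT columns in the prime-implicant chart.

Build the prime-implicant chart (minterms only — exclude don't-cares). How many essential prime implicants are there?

size-2^0 implicants → 0000  0011(✓)  0111(✓)  1001(✓)  1010  1100(✓)  1101(✓)  1111(✓)
size-2^1 implicants → -111  0-11  1-01  11-1  110-
Unchecked terms (primes): -111, 0-11, 0000, 1-01, 1010, 11-1, 110-
Minterm coverage:
  m0 ⊆ 0000 [E]
  m3 ⊆ 0-11 [E]
  m7 ⊆ -111,0-11
  m9 ⊆ 1-01 [E]
E = {0-11, 0000, 1-01}

3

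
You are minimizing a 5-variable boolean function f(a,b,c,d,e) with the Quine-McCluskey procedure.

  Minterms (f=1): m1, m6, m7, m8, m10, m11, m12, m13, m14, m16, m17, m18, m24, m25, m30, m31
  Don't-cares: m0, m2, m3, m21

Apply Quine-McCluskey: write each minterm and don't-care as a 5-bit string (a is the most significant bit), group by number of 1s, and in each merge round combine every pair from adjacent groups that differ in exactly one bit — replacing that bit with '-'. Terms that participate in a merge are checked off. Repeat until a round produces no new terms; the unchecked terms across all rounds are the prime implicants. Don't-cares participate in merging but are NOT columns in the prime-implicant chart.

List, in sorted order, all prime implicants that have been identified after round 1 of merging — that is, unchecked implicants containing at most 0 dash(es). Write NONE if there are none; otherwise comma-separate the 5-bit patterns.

NONE

size-2^0 implicants → 00000(✓)  00001(✓)  00010(✓)  00011(✓)  00110(✓)  00111(✓)  01000(✓)  01010(✓)  01011(✓)  01100(✓)  01101(✓)  01110(✓)  10000(✓)  10001(✓)  10010(✓)  10101(✓)  11000(✓)  11001(✓)  11110(✓)  11111(✓)
size-2^1 implicants → -0000(✓)  -0001(✓)  -0010(✓)  -1000(✓)  -1110  0-000(✓)  0-010(✓)  0-011(✓)  0-110(✓)  00-10(✓)  00-11(✓)  000-0(✓)  000-1(✓)  0000-(✓)  0001-(✓)  0011-(✓)  01-00(✓)  01-10(✓)  010-0(✓)  0101-(✓)  011-0(✓)  0110-  1-000(✓)  1-001(✓)  10-01  100-0(✓)  1000-(✓)  1100-(✓)  1111-
size-2^2 implicants → --000  -00-0  -000-  0--10  0-0-0  0-01-  00-1-  000--  01--0  1-00-
Unchecked terms (primes): --000, -00-0, -000-, -1110, 0--10, 0-0-0, 0-01-, 00-1-, 000--, 01--0, 0110-, 1-00-, 10-01, 1111-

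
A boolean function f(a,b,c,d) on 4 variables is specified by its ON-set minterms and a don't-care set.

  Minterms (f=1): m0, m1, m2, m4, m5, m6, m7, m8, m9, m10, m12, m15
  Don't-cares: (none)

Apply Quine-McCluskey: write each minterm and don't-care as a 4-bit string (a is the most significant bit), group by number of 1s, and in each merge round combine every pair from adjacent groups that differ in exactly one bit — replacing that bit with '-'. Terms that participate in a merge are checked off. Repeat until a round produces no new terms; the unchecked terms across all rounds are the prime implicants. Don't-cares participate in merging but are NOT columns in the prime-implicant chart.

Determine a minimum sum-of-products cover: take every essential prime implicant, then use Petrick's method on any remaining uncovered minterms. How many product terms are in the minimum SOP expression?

size-2^0 implicants → 0000(✓)  0001(✓)  0010(✓)  0100(✓)  0101(✓)  0110(✓)  0111(✓)  1000(✓)  1001(✓)  1010(✓)  1100(✓)  1111(✓)
size-2^1 implicants → -000(✓)  -001(✓)  -010(✓)  -100(✓)  -111  0-00(✓)  0-01(✓)  0-10(✓)  00-0(✓)  000-(✓)  01-0(✓)  01-1(✓)  010-(✓)  011-(✓)  1-00(✓)  10-0(✓)  100-(✓)
size-2^2 implicants → --00  -0-0  -00-  0--0  0-0-  01--
Unchecked terms (primes): --00, -0-0, -00-, -111, 0--0, 0-0-, 01--
Minterm coverage:
  m0 ⊆ --00,-0-0,-00-,0--0,0-0-
  m1 ⊆ -00-,0-0-
  m2 ⊆ -0-0,0--0
  m4 ⊆ --00,0--0,0-0-,01--
  m5 ⊆ 0-0-,01--
  m6 ⊆ 0--0,01--
  m7 ⊆ -111,01--
  m8 ⊆ --00,-0-0,-00-
  m9 ⊆ -00- [E]
  m10 ⊆ -0-0 [E]
  m12 ⊆ --00 [E]
  m15 ⊆ -111 [E]
E = {--00, -0-0, -00-, -111}
Petrick residual → 01--
Cover = c'd' + b'd' + b'c' + bcd + a'b  |cover|=5

5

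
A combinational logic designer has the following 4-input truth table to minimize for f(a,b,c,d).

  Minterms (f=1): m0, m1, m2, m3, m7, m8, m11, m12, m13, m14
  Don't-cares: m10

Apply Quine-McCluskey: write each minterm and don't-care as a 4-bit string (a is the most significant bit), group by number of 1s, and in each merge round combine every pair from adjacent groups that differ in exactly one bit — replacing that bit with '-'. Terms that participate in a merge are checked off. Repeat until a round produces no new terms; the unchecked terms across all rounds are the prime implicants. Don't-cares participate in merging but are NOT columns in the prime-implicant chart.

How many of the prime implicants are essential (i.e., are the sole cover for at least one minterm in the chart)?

5

size-2^0 implicants → 0000(✓)  0001(✓)  0010(✓)  0011(✓)  0111(✓)  1000(✓)  1010(✓)  1011(✓)  1100(✓)  1101(✓)  1110(✓)
size-2^1 implicants → -000(✓)  -010(✓)  -011(✓)  0-11  00-0(✓)  00-1(✓)  000-(✓)  001-(✓)  1-00(✓)  1-10(✓)  10-0(✓)  101-(✓)  11-0(✓)  110-
size-2^2 implicants → -0-0  -01-  00--  1--0
Unchecked terms (primes): -0-0, -01-, 0-11, 00--, 1--0, 110-
Minterm coverage:
  m0 ⊆ -0-0,00--
  m1 ⊆ 00-- [E]
  m2 ⊆ -0-0,-01-,00--
  m3 ⊆ -01-,0-11,00--
  m7 ⊆ 0-11 [E]
  m8 ⊆ -0-0,1--0
  m11 ⊆ -01- [E]
  m12 ⊆ 1--0,110-
  m13 ⊆ 110- [E]
  m14 ⊆ 1--0 [E]
E = {-01-, 0-11, 00--, 1--0, 110-}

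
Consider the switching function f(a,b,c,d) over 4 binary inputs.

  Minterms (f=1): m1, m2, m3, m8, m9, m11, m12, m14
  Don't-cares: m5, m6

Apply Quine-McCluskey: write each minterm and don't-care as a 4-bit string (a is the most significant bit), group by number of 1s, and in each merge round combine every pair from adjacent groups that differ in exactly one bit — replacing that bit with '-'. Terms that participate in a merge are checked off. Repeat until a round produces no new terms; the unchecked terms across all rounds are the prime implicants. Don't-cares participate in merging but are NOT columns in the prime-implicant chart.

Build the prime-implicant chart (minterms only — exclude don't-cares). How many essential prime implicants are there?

1

[col 0] 0001*, 0010*, 0011*, 0101*, 0110*, 1000*, 1001*, 1011*, 1100*, 1110*
[col 1] -001*, -011*, -110, 0-01, 0-10, 00-1*, 001-, 1-00, 10-1*, 100-, 11-0
[col 2] -0-1
Prime implicants: -0-1, -110, 0-01, 0-10, 001-, 1-00, 100-, 11-0
PI chart (minterm → PIs covering it):
  1 | -0-1,0-01
  2 | 0-10,001-
  3 | -0-1,001-
  8 | 1-00,100-
  9 | -0-1,100-
  11 | -0-1  (sole → essential)
  12 | 1-00,11-0
  14 | -110,11-0
Essential prime implicants: -0-1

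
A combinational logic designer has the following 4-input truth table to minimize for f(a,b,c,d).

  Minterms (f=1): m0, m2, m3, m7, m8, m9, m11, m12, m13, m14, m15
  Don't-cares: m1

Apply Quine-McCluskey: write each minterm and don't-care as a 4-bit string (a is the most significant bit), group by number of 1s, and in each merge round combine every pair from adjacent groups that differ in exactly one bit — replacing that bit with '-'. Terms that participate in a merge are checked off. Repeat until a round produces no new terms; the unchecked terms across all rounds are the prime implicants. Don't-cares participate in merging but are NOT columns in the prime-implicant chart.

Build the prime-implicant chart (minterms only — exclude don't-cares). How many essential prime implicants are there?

3

size-2^0 implicants → 0000(✓)  0001(✓)  0010(✓)  0011(✓)  0111(✓)  1000(✓)  1001(✓)  1011(✓)  1100(✓)  1101(✓)  1110(✓)  1111(✓)
size-2^1 implicants → -000(✓)  -001(✓)  -011(✓)  -111(✓)  0-11(✓)  00-0(✓)  00-1(✓)  000-(✓)  001-(✓)  1-00(✓)  1-01(✓)  1-11(✓)  10-1(✓)  100-(✓)  11-0(✓)  11-1(✓)  110-(✓)  111-(✓)
size-2^2 implicants → --11  -0-1  -00-  00--  1--1  1-0-  11--
Unchecked terms (primes): --11, -0-1, -00-, 00--, 1--1, 1-0-, 11--
Minterm coverage:
  m0 ⊆ -00-,00--
  m2 ⊆ 00-- [E]
  m3 ⊆ --11,-0-1,00--
  m7 ⊆ --11 [E]
  m8 ⊆ -00-,1-0-
  m9 ⊆ -0-1,-00-,1--1,1-0-
  m11 ⊆ --11,-0-1,1--1
  m12 ⊆ 1-0-,11--
  m13 ⊆ 1--1,1-0-,11--
  m14 ⊆ 11-- [E]
  m15 ⊆ --11,1--1,11--
E = {--11, 00--, 11--}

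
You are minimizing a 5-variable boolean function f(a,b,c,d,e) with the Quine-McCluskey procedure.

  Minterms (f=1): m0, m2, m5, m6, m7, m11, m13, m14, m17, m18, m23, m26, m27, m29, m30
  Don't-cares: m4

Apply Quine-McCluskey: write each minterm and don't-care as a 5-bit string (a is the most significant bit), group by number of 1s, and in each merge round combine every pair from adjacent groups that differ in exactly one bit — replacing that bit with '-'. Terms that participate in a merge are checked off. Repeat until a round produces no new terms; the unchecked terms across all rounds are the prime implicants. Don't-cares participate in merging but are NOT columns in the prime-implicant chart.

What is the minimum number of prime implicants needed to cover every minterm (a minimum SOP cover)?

8

size-2^0 implicants → 00000(✓)  00010(✓)  00100(✓)  00101(✓)  00110(✓)  00111(✓)  01011(✓)  01101(✓)  01110(✓)  10001  10010(✓)  10111(✓)  11010(✓)  11011(✓)  11101(✓)  11110(✓)
size-2^1 implicants → -0010  -0111  -1011  -1101  -1110  0-101  0-110  00-00(✓)  00-10(✓)  000-0(✓)  001-0(✓)  001-1(✓)  0010-(✓)  0011-(✓)  1-010  11-10  1101-
size-2^2 implicants → 00--0  001--
Unchecked terms (primes): -0010, -0111, -1011, -1101, -1110, 0-101, 0-110, 00--0, 001--, 1-010, 10001, 11-10, 1101-
Minterm coverage:
  m0 ⊆ 00--0 [E]
  m2 ⊆ -0010,00--0
  m5 ⊆ 0-101,001--
  m6 ⊆ 0-110,00--0,001--
  m7 ⊆ -0111,001--
  m11 ⊆ -1011 [E]
  m13 ⊆ -1101,0-101
  m14 ⊆ -1110,0-110
  m17 ⊆ 10001 [E]
  m18 ⊆ -0010,1-010
  m23 ⊆ -0111 [E]
  m26 ⊆ 1-010,11-10,1101-
  m27 ⊆ -1011,1101-
  m29 ⊆ -1101 [E]
  m30 ⊆ -1110,11-10
E = {-0111, -1011, -1101, 00--0, 10001}
Petrick residual → -1110, 0-101, 1-010
Cover = b'cde + bc'de + bcd'e + bcde' + a'cd'e + a'b'e' + ac'de' + ab'c'd'e  |cover|=8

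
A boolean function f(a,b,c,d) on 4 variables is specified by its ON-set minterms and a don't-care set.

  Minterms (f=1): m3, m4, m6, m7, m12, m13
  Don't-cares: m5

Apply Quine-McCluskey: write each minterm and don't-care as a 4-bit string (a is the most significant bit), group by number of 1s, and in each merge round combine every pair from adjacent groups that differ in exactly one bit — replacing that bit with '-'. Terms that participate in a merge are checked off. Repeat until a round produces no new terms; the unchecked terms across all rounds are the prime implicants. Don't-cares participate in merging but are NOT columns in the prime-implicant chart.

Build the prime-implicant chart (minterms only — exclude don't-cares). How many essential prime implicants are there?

3

size-2^0 implicants → 0011(✓)  0100(✓)  0101(✓)  0110(✓)  0111(✓)  1100(✓)  1101(✓)
size-2^1 implicants → -100(✓)  -101(✓)  0-11  01-0(✓)  01-1(✓)  010-(✓)  011-(✓)  110-(✓)
size-2^2 implicants → -10-  01--
Unchecked terms (primes): -10-, 0-11, 01--
Minterm coverage:
  m3 ⊆ 0-11 [E]
  m4 ⊆ -10-,01--
  m6 ⊆ 01-- [E]
  m7 ⊆ 0-11,01--
  m12 ⊆ -10- [E]
  m13 ⊆ -10- [E]
E = {-10-, 0-11, 01--}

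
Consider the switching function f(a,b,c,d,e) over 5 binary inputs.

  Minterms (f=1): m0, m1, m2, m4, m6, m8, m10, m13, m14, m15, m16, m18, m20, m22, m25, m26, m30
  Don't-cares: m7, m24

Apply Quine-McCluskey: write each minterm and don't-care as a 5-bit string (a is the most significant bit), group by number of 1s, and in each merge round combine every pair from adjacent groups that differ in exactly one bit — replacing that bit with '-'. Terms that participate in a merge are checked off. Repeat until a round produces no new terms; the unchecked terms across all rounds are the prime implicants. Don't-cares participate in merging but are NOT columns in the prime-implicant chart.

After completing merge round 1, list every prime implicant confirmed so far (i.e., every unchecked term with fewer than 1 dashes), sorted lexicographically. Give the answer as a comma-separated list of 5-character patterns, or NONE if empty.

size-2^0 implicants → 00000(✓)  00001(✓)  00010(✓)  00100(✓)  00110(✓)  00111(✓)  01000(✓)  01010(✓)  01101(✓)  01110(✓)  01111(✓)  10000(✓)  10010(✓)  10100(✓)  10110(✓)  11000(✓)  11001(✓)  11010(✓)  11110(✓)
size-2^1 implicants → -0000(✓)  -0010(✓)  -0100(✓)  -0110(✓)  -1000(✓)  -1010(✓)  -1110(✓)  0-000(✓)  0-010(✓)  0-110(✓)  0-111(✓)  00-00(✓)  00-10(✓)  000-0(✓)  0000-  001-0(✓)  0011-(✓)  01-10(✓)  010-0(✓)  011-1  0111-(✓)  1-000(✓)  1-010(✓)  1-110(✓)  10-00(✓)  10-10(✓)  100-0(✓)  101-0(✓)  11-10(✓)  110-0(✓)  1100-
size-2^2 implicants → --000(✓)  --010(✓)  --110(✓)  -0-00(✓)  -0-10(✓)  -00-0(✓)  -01-0(✓)  -1-10(✓)  -10-0(✓)  0--10(✓)  0-0-0(✓)  0-11-  00--0(✓)  1--10(✓)  1-0-0(✓)  10--0(✓)
size-2^3 implicants → ---10  --0-0  -0--0
Unchecked terms (primes): ---10, --0-0, -0--0, 0-11-, 0000-, 011-1, 1100-

NONE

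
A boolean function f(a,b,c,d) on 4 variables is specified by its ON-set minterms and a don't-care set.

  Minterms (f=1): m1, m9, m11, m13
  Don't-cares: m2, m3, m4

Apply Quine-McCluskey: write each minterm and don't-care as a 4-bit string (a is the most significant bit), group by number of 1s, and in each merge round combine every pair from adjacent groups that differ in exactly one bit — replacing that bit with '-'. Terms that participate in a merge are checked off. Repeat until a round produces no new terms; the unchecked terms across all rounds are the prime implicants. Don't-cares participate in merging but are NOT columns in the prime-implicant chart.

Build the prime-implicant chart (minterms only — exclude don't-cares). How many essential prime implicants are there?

[col 0] 0001*, 0010*, 0011*, 0100, 1001*, 1011*, 1101*
[col 1] -001*, -011*, 00-1*, 001-, 1-01, 10-1*
[col 2] -0-1
Prime implicants: -0-1, 001-, 0100, 1-01
PI chart (minterm → PIs covering it):
  1 | -0-1  (sole → essential)
  9 | -0-1,1-01
  11 | -0-1  (sole → essential)
  13 | 1-01  (sole → essential)
Essential prime implicants: -0-1, 1-01

2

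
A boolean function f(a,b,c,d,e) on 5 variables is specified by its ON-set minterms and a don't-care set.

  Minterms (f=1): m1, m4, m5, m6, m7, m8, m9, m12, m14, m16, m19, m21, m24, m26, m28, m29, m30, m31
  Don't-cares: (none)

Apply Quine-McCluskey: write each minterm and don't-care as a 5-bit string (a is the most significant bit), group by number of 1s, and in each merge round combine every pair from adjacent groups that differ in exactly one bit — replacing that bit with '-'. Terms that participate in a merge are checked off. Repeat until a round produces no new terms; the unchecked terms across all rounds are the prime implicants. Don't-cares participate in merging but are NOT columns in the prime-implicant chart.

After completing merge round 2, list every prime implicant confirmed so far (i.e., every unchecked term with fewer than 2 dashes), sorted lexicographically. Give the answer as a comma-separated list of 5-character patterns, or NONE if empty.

-0101, 0-001, 00-01, 0100-, 1-000, 1-101, 10011

[col 0] 00001*, 00100*, 00101*, 00110*, 00111*, 01000*, 01001*, 01100*, 01110*, 10000*, 10011, 10101*, 11000*, 11010*, 11100*, 11101*, 11110*, 11111*
[col 1] -0101, -1000*, -1100*, -1110*, 0-001, 0-100*, 0-110*, 00-01, 001-0*, 001-1*, 0010-*, 0011-*, 01-00*, 0100-, 011-0*, 1-000, 1-101, 11-00*, 11-10*, 110-0*, 111-0*, 111-1*, 1110-*, 1111-*
[col 2] -1-00, -11-0, 0-1-0, 001--, 11--0, 111--
Prime implicants: -0101, -1-00, -11-0, 0-001, 0-1-0, 00-01, 001--, 0100-, 1-000, 1-101, 10011, 11--0, 111--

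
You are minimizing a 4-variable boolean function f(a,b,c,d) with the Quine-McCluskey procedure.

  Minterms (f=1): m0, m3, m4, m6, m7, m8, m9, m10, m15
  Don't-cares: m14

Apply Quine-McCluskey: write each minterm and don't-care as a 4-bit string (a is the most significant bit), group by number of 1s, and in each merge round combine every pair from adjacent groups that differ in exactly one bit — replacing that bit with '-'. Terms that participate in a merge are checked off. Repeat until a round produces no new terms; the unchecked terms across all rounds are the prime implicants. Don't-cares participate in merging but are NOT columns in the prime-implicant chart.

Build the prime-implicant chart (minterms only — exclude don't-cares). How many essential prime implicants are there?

[col 0] 0000*, 0011*, 0100*, 0110*, 0111*, 1000*, 1001*, 1010*, 1110*, 1111*
[col 1] -000, -110*, -111*, 0-00, 0-11, 01-0, 011-*, 1-10, 10-0, 100-, 111-*
[col 2] -11-
Prime implicants: -000, -11-, 0-00, 0-11, 01-0, 1-10, 10-0, 100-
PI chart (minterm → PIs covering it):
  0 | -000,0-00
  3 | 0-11  (sole → essential)
  4 | 0-00,01-0
  6 | -11-,01-0
  7 | -11-,0-11
  8 | -000,10-0,100-
  9 | 100-  (sole → essential)
  10 | 1-10,10-0
  15 | -11-  (sole → essential)
Essential prime implicants: -11-, 0-11, 100-

3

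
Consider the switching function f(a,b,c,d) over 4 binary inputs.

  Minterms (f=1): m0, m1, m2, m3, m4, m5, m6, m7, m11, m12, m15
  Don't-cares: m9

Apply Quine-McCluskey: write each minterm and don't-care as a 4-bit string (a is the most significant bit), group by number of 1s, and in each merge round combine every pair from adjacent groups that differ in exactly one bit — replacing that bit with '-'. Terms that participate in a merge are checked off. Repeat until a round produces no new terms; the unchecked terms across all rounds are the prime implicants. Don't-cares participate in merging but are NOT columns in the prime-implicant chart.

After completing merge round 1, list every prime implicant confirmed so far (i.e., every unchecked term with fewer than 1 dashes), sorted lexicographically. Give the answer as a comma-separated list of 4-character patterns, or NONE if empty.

Round 0: 0000✓ 0001✓ 0010✓ 0011✓ 0100✓ 0101✓ 0110✓ 0111✓ 1001✓ 1011✓ 1100✓ 1111✓
Round 1: -001✓ -011✓ -100 -111✓ 0-00✓ 0-01✓ 0-10✓ 0-11✓ 00-0✓ 00-1✓ 000-✓ 001-✓ 01-0✓ 01-1✓ 010-✓ 011-✓ 1-11✓ 10-1✓
Round 2: --11 -0-1 0--0✓ 0--1✓ 0-0-✓ 0-1-✓ 00--✓ 01--✓
Round 3: 0---
PIs = {--11, -0-1, -100, 0---}

NONE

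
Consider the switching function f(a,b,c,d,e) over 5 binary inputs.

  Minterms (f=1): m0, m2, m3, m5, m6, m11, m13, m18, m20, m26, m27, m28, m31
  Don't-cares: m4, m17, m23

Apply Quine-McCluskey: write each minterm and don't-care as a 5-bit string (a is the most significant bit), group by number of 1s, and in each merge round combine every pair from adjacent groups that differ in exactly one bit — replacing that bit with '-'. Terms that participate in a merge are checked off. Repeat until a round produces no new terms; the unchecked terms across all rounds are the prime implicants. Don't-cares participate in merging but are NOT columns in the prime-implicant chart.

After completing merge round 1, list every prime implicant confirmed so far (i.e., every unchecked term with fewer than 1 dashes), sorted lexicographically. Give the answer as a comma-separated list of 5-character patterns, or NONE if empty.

10001

[col 0] 00000*, 00010*, 00011*, 00100*, 00101*, 00110*, 01011*, 01101*, 10001, 10010*, 10100*, 10111*, 11010*, 11011*, 11100*, 11111*
[col 1] -0010, -0100, -1011, 0-011, 0-101, 00-00*, 00-10*, 000-0*, 0001-, 001-0*, 0010-, 1-010, 1-100, 1-111, 11-11, 1101-
[col 2] 00--0
Prime implicants: -0010, -0100, -1011, 0-011, 0-101, 00--0, 0001-, 0010-, 1-010, 1-100, 1-111, 10001, 11-11, 1101-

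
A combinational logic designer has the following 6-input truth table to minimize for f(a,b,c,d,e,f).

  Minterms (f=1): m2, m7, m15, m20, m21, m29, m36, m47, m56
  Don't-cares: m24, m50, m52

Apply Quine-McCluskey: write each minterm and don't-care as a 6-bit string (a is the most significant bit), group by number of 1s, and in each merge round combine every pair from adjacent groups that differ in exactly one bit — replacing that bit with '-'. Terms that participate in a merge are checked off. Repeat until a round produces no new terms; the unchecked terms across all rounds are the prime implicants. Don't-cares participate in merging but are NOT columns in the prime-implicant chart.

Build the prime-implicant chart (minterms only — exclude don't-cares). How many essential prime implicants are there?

6

Round 0: 000010 000111✓ 001111✓ 010100✓ 010101✓ 011000✓ 011101✓ 100100✓ 101111✓ 110010 110100✓ 111000✓
Round 1: -01111 -10100 -11000 00-111 01-101 01010- 1-0100
PIs = {-01111, -10100, -11000, 00-111, 000010, 01-101, 01010-, 1-0100, 110010}
Coverage chart:
  m2: 000010 ←essential
  m7: 00-111 ←essential
  m15: -01111,00-111
  m20: -10100,01010-
  m21: 01-101,01010-
  m29: 01-101 ←essential
  m36: 1-0100 ←essential
  m47: -01111 ←essential
  m56: -11000 ←essential
Essential: -01111, -11000, 00-111, 000010, 01-101, 1-0100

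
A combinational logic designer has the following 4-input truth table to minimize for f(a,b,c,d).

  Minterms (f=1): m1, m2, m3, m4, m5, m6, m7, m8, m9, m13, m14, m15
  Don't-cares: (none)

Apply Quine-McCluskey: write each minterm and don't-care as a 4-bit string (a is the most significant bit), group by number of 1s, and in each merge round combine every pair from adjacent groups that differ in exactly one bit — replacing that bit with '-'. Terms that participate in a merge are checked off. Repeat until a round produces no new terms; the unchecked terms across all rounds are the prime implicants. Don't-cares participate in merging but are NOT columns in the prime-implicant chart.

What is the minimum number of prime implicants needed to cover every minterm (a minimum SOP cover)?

5

Round 0: 0001✓ 0010✓ 0011✓ 0100✓ 0101✓ 0110✓ 0111✓ 1000✓ 1001✓ 1101✓ 1110✓ 1111✓
Round 1: -001✓ -101✓ -110✓ -111✓ 0-01✓ 0-10✓ 0-11✓ 00-1✓ 001-✓ 01-0✓ 01-1✓ 010-✓ 011-✓ 1-01✓ 100- 11-1✓ 111-✓
Round 2: --01 -1-1 -11- 0--1 0-1- 01--
PIs = {--01, -1-1, -11-, 0--1, 0-1-, 01--, 100-}
Coverage chart:
  m1: --01,0--1
  m2: 0-1- ←essential
  m3: 0--1,0-1-
  m4: 01-- ←essential
  m5: --01,-1-1,0--1,01--
  m6: -11-,0-1-,01--
  m7: -1-1,-11-,0--1,0-1-,01--
  m8: 100- ←essential
  m9: --01,100-
  m13: --01,-1-1
  m14: -11- ←essential
  m15: -1-1,-11-
Essential: -11-, 0-1-, 01--, 100-
Petrick residual → --01
Min cover (5 terms): c'd + bc + a'c + a'b + ab'c'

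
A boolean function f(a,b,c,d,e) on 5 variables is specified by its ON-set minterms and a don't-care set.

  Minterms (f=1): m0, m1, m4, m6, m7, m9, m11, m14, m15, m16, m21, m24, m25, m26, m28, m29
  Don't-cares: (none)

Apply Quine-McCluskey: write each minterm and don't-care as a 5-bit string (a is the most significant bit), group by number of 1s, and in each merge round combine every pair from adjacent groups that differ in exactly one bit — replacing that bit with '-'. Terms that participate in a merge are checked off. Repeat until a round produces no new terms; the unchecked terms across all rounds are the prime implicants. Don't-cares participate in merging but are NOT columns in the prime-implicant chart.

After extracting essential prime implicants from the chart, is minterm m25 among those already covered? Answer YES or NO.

size-2^0 implicants → 00000(✓)  00001(✓)  00100(✓)  00110(✓)  00111(✓)  01001(✓)  01011(✓)  01110(✓)  01111(✓)  10000(✓)  10101(✓)  11000(✓)  11001(✓)  11010(✓)  11100(✓)  11101(✓)
size-2^1 implicants → -0000  -1001  0-001  0-110(✓)  0-111(✓)  00-00  0000-  001-0  0011-(✓)  01-11  010-1  0111-(✓)  1-000  1-101  11-00(✓)  11-01(✓)  110-0  1100-(✓)  1110-(✓)
size-2^2 implicants → 0-11-  11-0-
Unchecked terms (primes): -0000, -1001, 0-001, 0-11-, 00-00, 0000-, 001-0, 01-11, 010-1, 1-000, 1-101, 11-0-, 110-0
Minterm coverage:
  m0 ⊆ -0000,00-00,0000-
  m1 ⊆ 0-001,0000-
  m4 ⊆ 00-00,001-0
  m6 ⊆ 0-11-,001-0
  m7 ⊆ 0-11- [E]
  m9 ⊆ -1001,0-001,010-1
  m11 ⊆ 01-11,010-1
  m14 ⊆ 0-11- [E]
  m15 ⊆ 0-11-,01-11
  m16 ⊆ -0000,1-000
  m21 ⊆ 1-101 [E]
  m24 ⊆ 1-000,11-0-,110-0
  m25 ⊆ -1001,11-0-
  m26 ⊆ 110-0 [E]
  m28 ⊆ 11-0- [E]
  m29 ⊆ 1-101,11-0-
E = {0-11-, 1-101, 11-0-, 110-0}

YES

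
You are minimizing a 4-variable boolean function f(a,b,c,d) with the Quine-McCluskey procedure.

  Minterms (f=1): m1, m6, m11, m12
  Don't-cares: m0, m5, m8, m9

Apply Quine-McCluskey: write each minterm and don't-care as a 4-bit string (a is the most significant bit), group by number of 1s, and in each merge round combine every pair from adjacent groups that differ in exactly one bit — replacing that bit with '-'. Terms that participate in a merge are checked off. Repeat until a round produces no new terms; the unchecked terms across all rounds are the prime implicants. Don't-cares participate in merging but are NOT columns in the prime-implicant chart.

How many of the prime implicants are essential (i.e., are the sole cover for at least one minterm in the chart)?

3

Round 0: 0000✓ 0001✓ 0101✓ 0110 1000✓ 1001✓ 1011✓ 1100✓
Round 1: -000✓ -001✓ 0-01 000-✓ 1-00 10-1 100-✓
Round 2: -00-
PIs = {-00-, 0-01, 0110, 1-00, 10-1}
Coverage chart:
  m1: -00-,0-01
  m6: 0110 ←essential
  m11: 10-1 ←essential
  m12: 1-00 ←essential
Essential: 0110, 1-00, 10-1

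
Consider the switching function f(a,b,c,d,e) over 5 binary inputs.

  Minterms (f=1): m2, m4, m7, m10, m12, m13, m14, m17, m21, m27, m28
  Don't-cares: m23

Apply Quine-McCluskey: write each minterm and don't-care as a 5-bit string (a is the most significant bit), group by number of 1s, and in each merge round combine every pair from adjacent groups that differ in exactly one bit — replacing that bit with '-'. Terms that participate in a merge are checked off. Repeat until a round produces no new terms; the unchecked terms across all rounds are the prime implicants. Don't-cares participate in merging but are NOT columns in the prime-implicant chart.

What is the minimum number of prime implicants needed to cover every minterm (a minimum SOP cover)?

8

[col 0] 00010*, 00100*, 00111*, 01010*, 01100*, 01101*, 01110*, 10001*, 10101*, 10111*, 11011, 11100*
[col 1] -0111, -1100, 0-010, 0-100, 01-10, 011-0, 0110-, 10-01, 101-1
Prime implicants: -0111, -1100, 0-010, 0-100, 01-10, 011-0, 0110-, 10-01, 101-1, 11011
PI chart (minterm → PIs covering it):
  2 | 0-010  (sole → essential)
  4 | 0-100  (sole → essential)
  7 | -0111  (sole → essential)
  10 | 0-010,01-10
  12 | -1100,0-100,011-0,0110-
  13 | 0110-  (sole → essential)
  14 | 01-10,011-0
  17 | 10-01  (sole → essential)
  21 | 10-01,101-1
  27 | 11011  (sole → essential)
  28 | -1100  (sole → essential)
Essential prime implicants: -0111, -1100, 0-010, 0-100, 0110-, 10-01, 11011
Petrick residual → 01-10
Minimum SOP uses 8 PIs: b'cde + bcd'e' + a'c'de' + a'cd'e' + a'bde' + a'bcd' + ab'd'e + abc'de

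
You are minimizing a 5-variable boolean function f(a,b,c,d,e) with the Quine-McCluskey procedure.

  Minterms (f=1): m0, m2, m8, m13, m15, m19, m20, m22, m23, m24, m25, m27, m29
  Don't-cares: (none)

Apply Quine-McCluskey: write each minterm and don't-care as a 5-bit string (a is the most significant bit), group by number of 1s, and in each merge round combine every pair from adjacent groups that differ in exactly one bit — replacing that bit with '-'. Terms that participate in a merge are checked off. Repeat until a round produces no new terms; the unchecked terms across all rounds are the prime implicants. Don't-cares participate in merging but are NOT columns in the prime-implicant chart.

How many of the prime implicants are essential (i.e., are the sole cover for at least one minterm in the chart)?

3

Round 0: 00000✓ 00010✓ 01000✓ 01101✓ 01111✓ 10011✓ 10100✓ 10110✓ 10111✓ 11000✓ 11001✓ 11011✓ 11101✓
Round 1: -1000 -1101 0-000 000-0 011-1 1-011 10-11 101-0 1011- 11-01 110-1 1100-
PIs = {-1000, -1101, 0-000, 000-0, 011-1, 1-011, 10-11, 101-0, 1011-, 11-01, 110-1, 1100-}
Coverage chart:
  m0: 0-000,000-0
  m2: 000-0 ←essential
  m8: -1000,0-000
  m13: -1101,011-1
  m15: 011-1 ←essential
  m19: 1-011,10-11
  m20: 101-0 ←essential
  m22: 101-0,1011-
  m23: 10-11,1011-
  m24: -1000,1100-
  m25: 11-01,110-1,1100-
  m27: 1-011,110-1
  m29: -1101,11-01
Essential: 000-0, 011-1, 101-0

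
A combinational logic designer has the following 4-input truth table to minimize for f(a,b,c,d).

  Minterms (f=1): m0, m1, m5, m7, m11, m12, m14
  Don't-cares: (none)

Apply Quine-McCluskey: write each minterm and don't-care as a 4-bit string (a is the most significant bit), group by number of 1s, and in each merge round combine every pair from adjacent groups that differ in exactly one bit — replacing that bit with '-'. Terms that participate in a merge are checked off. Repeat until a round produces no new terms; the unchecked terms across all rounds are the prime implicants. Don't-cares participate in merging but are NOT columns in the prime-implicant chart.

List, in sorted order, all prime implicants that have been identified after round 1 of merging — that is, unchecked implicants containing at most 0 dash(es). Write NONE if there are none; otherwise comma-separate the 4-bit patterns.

size-2^0 implicants → 0000(✓)  0001(✓)  0101(✓)  0111(✓)  1011  1100(✓)  1110(✓)
size-2^1 implicants → 0-01  000-  01-1  11-0
Unchecked terms (primes): 0-01, 000-, 01-1, 1011, 11-0

1011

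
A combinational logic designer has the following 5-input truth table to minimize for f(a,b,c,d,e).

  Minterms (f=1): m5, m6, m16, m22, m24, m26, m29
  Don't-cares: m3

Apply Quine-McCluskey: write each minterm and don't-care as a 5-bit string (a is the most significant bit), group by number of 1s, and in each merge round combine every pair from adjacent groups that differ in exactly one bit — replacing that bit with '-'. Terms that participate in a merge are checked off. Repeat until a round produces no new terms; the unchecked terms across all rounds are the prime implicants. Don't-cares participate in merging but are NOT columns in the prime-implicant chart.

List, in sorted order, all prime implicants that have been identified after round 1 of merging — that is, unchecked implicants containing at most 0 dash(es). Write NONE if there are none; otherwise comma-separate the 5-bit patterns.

00011, 00101, 11101

[col 0] 00011, 00101, 00110*, 10000*, 10110*, 11000*, 11010*, 11101
[col 1] -0110, 1-000, 110-0
Prime implicants: -0110, 00011, 00101, 1-000, 110-0, 11101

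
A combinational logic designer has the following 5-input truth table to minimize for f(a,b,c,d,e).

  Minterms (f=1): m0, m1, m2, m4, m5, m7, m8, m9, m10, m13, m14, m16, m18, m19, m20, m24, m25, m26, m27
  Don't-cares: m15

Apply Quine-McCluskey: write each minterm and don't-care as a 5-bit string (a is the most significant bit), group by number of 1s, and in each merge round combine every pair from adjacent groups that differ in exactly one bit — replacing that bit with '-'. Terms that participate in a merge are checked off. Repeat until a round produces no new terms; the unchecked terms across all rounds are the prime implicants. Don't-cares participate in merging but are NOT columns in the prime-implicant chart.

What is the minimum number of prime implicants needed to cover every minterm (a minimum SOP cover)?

[col 0] 00000*, 00001*, 00010*, 00100*, 00101*, 00111*, 01000*, 01001*, 01010*, 01101*, 01110*, 01111*, 10000*, 10010*, 10011*, 10100*, 11000*, 11001*, 11010*, 11011*
[col 1] -0000*, -0010*, -0100*, -1000*, -1001*, -1010*, 0-000*, 0-001*, 0-010*, 0-101*, 0-111*, 00-00*, 00-01*, 000-0*, 0000-*, 001-1*, 0010-*, 01-01*, 01-10, 010-0*, 0100-*, 011-1*, 0111-, 1-000*, 1-010*, 1-011*, 10-00*, 100-0*, 1001-*, 110-0*, 110-1*, 1100-*, 1101-*
[col 2] --000*, --010*, -0-00, -00-0*, -10-0*, -100-, 0--01, 0-0-0*, 0-00-, 0-1-1, 00-0-, 1-0-0*, 1-01-, 110--
[col 3] --0-0
Prime implicants: --0-0, -0-00, -100-, 0--01, 0-00-, 0-1-1, 00-0-, 01-10, 0111-, 1-01-, 110--
PI chart (minterm → PIs covering it):
  0 | --0-0,-0-00,0-00-,00-0-
  1 | 0--01,0-00-,00-0-
  2 | --0-0  (sole → essential)
  4 | -0-00,00-0-
  5 | 0--01,0-1-1,00-0-
  7 | 0-1-1  (sole → essential)
  8 | --0-0,-100-,0-00-
  9 | -100-,0--01,0-00-
  10 | --0-0,01-10
  13 | 0--01,0-1-1
  14 | 01-10,0111-
  16 | --0-0,-0-00
  18 | --0-0,1-01-
  19 | 1-01-  (sole → essential)
  20 | -0-00  (sole → essential)
  24 | --0-0,-100-,110--
  25 | -100-,110--
  26 | --0-0,1-01-,110--
  27 | 1-01-,110--
Essential prime implicants: --0-0, -0-00, 0-1-1, 1-01-
Petrick residual → -100-, 0--01, 01-10
Minimum SOP uses 7 PIs: c'e' + b'd'e' + bc'd' + a'd'e + a'ce + a'bde' + ac'd

7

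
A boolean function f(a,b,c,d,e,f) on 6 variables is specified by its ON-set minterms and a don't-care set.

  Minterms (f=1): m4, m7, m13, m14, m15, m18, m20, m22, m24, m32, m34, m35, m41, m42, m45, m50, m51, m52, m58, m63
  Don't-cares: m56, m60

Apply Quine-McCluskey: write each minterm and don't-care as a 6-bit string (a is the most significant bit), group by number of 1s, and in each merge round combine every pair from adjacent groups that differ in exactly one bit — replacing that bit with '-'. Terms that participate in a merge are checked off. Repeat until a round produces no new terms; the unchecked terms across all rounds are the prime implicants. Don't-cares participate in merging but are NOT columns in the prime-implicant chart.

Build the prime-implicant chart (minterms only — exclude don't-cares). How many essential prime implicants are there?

9

Round 0: 000100✓ 000111✓ 001101✓ 001110✓ 001111✓ 010010✓ 010100✓ 010110✓ 011000✓ 100000✓ 100010✓ 100011✓ 101001✓ 101010✓ 101101✓ 110010✓ 110011✓ 110100✓ 111000✓ 111010✓ 111100✓ 111111
Round 1: -01101 -10010 -10100 -11000 0-0100 00-111 0011-1 00111- 010-10 0101-0 1-0010✓ 1-0011✓ 1-1010✓ 10-010✓ 1000-0 10001-✓ 101-01 11-010✓ 11-100 11001-✓ 111-00 1110-0
Round 2: 1--010 1-001-
PIs = {-01101, -10010, -10100, -11000, 0-0100, 00-111, 0011-1, 00111-, 010-10, 0101-0, 1--010, 1-001-, 1000-0, 101-01, 11-100, 111-00, 1110-0, 111111}
Coverage chart:
  m4: 0-0100 ←essential
  m7: 00-111 ←essential
  m13: -01101,0011-1
  m14: 00111- ←essential
  m15: 00-111,0011-1,00111-
  m18: -10010,010-10
  m20: -10100,0-0100,0101-0
  m22: 010-10,0101-0
  m24: -11000 ←essential
  m32: 1000-0 ←essential
  m34: 1--010,1-001-,1000-0
  m35: 1-001- ←essential
  m41: 101-01 ←essential
  m42: 1--010 ←essential
  m45: -01101,101-01
  m50: -10010,1--010,1-001-
  m51: 1-001- ←essential
  m52: -10100,11-100
  m58: 1--010,1110-0
  m63: 111111 ←essential
Essential: -11000, 0-0100, 00-111, 00111-, 1--010, 1-001-, 1000-0, 101-01, 111111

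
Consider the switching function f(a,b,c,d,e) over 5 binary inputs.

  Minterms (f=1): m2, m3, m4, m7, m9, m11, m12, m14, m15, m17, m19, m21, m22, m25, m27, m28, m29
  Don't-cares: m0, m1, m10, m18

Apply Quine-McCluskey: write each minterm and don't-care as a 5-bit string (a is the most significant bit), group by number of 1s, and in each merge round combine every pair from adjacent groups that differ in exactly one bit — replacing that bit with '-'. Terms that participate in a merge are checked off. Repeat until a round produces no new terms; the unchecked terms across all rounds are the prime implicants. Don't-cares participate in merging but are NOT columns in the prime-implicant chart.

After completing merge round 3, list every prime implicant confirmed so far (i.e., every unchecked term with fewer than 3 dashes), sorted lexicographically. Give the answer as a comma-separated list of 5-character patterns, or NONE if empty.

-001-, -1100, 0--11, 0-01-, 0-100, 00-00, 000--, 01-1-, 011-0, 1--01, 10-10, 1110-

[col 0] 00000*, 00001*, 00010*, 00011*, 00100*, 00111*, 01001*, 01010*, 01011*, 01100*, 01110*, 01111*, 10001*, 10010*, 10011*, 10101*, 10110*, 11001*, 11011*, 11100*, 11101*
[col 1] -0001*, -0010*, -0011*, -1001*, -1011*, -1100, 0-001*, 0-010*, 0-011*, 0-100, 0-111*, 00-00, 00-11*, 000-0*, 000-1*, 0000-*, 0001-*, 01-10*, 01-11*, 010-1*, 0101-*, 011-0, 0111-*, 1-001*, 1-011*, 1-101*, 10-01*, 10-10, 100-1*, 1001-*, 11-01*, 110-1*, 1110-
[col 2] --001*, --011*, -00-1*, -001-, -10-1*, 0--11, 0-0-1*, 0-01-, 000--, 01-1-, 1--01, 1-0-1*
[col 3] --0-1
Prime implicants: --0-1, -001-, -1100, 0--11, 0-01-, 0-100, 00-00, 000--, 01-1-, 011-0, 1--01, 10-10, 1110-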